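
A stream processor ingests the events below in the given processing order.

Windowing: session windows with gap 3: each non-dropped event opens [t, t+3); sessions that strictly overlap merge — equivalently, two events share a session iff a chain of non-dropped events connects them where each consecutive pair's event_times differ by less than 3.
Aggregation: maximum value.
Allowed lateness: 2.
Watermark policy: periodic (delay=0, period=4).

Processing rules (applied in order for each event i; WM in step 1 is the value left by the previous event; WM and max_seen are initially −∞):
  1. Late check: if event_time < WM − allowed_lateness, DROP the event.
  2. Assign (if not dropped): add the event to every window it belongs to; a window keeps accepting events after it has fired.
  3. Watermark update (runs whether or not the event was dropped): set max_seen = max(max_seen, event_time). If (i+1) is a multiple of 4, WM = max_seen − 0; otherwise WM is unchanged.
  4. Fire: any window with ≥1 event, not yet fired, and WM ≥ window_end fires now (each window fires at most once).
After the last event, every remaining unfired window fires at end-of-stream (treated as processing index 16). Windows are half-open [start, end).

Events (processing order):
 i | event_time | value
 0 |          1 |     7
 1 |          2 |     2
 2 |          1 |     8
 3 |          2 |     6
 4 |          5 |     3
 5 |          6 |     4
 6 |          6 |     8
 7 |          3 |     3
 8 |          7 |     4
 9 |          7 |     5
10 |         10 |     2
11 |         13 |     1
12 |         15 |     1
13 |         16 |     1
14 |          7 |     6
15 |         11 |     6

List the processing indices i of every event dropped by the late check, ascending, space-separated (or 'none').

i=0 t=1 v=7: → [1,4); WM=−∞
i=1 t=2 v=2: → [1,5); WM=−∞
i=2 t=1 v=8: → [1,5); WM=−∞
i=3 t=2 v=6: → [1,5); WM=2
i=4 t=5 v=3: → [5,8); WM=2
i=5 t=6 v=4: → [5,9); WM=2
i=6 t=6 v=8: → [5,9); WM=2
i=7 t=3 v=3: → [1,9); WM=6
i=8 t=7 v=4: → [1,10); WM=6
i=9 t=7 v=5: → [1,10); WM=6
i=10 t=10 v=2: → [10,13); WM=6
i=11 t=13 v=1: → [13,16); WM=13
i=12 t=15 v=1: → [13,18); WM=13
i=13 t=16 v=1: → [13,19); WM=13
i=14 t=7 v=6: DROP (t<13-2); WM=13
i=15 t=11 v=6: → [10,19); WM=16

14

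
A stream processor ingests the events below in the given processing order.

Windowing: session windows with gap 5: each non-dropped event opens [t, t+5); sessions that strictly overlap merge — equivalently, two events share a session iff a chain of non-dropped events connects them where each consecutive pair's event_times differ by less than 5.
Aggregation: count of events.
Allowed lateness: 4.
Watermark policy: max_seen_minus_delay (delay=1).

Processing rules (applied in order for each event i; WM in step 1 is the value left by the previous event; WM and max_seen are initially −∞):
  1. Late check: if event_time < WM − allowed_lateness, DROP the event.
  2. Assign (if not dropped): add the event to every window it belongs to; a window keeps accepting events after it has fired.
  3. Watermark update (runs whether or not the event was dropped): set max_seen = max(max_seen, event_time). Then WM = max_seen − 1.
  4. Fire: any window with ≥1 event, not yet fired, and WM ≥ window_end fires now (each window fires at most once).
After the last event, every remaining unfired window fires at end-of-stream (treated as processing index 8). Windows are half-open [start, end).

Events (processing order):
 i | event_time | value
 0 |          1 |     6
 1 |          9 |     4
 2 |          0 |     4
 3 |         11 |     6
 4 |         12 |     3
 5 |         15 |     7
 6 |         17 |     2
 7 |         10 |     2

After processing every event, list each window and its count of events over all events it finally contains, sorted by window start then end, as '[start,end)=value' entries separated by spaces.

i=0 t=1 v=6: → [1,6); WM=0
i=1 t=9 v=4: → [9,14); WM=8
i=2 t=0 v=4: DROP (t<8-4); WM=8
i=3 t=11 v=6: → [9,16); WM=10
i=4 t=12 v=3: → [9,17); WM=11
i=5 t=15 v=7: → [9,20); WM=14
i=6 t=17 v=2: → [9,22); WM=16
i=7 t=10 v=2: DROP (t<16-4); WM=16

[1,6)=1 [9,22)=5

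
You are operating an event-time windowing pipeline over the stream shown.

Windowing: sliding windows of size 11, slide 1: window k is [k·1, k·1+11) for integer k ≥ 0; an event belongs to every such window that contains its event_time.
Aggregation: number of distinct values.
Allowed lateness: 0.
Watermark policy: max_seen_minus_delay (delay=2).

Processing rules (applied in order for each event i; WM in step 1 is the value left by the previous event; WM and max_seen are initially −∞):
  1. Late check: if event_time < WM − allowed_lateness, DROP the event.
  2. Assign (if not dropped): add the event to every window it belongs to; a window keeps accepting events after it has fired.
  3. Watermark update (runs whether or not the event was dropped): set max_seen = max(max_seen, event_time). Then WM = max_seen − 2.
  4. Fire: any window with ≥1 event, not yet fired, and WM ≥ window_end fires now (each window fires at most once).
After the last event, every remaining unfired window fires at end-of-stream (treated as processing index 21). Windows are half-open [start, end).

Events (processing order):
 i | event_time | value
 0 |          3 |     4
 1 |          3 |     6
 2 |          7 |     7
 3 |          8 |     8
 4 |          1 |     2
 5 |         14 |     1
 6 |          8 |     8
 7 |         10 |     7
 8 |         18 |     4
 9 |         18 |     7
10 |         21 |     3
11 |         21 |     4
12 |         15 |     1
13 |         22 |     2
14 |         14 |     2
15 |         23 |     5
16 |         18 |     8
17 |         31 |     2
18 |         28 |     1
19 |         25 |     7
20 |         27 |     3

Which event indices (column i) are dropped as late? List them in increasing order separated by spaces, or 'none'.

4 6 7 12 14 16 18 19 20

i=0 t=3 v=4: → [3,14),[2,13),[1,12),[0,11); WM=1
i=1 t=3 v=6: → [3,14),[2,13),[1,12),[0,11); WM=1
i=2 t=7 v=7: → [7,18),[6,17),[5,16),[4,15),[3,14),[2,13),[1,12),[0,11); WM=5
i=3 t=8 v=8: → [8,19),[7,18),[6,17),[5,16),[4,15),[3,14),[2,13),[1,12),[0,11); WM=6
i=4 t=1 v=2: DROP (t<6-0); WM=6
i=5 t=14 v=1: → [14,25),[13,24),[12,23),[11,22),[10,21),[9,20),[8,19),[7,18),[6,17),[5,16),[4,15); WM=12; [0,11) fires=4 [1,12) fires=4
i=6 t=8 v=8: DROP (t<12-0); WM=12
i=7 t=10 v=7: DROP (t<12-0); WM=12
i=8 t=18 v=4: → [18,29),[17,28),[16,27),[15,26),[14,25),[13,24),[12,23),[11,22),[10,21),[9,20),[8,19); WM=16; [2,13) fires=4 [3,14) fires=4 [4,15) fires=3 [5,16) fires=3
i=9 t=18 v=7: → [18,29),[17,28),[16,27),[15,26),[14,25),[13,24),[12,23),[11,22),[10,21),[9,20),[8,19); WM=16
i=10 t=21 v=3: → [21,32),[20,31),[19,30),[18,29),[17,28),[16,27),[15,26),[14,25),[13,24),[12,23),[11,22); WM=19; [6,17) fires=3 [7,18) fires=3 [8,19) fires=4
i=11 t=21 v=4: → [21,32),[20,31),[19,30),[18,29),[17,28),[16,27),[15,26),[14,25),[13,24),[12,23),[11,22); WM=19
i=12 t=15 v=1: DROP (t<19-0); WM=19
i=13 t=22 v=2: → [22,33),[21,32),[20,31),[19,30),[18,29),[17,28),[16,27),[15,26),[14,25),[13,24),[12,23); WM=20; [9,20) fires=3
i=14 t=14 v=2: DROP (t<20-0); WM=20
i=15 t=23 v=5: → [23,34),[22,33),[21,32),[20,31),[19,30),[18,29),[17,28),[16,27),[15,26),[14,25),[13,24); WM=21; [10,21) fires=3
i=16 t=18 v=8: DROP (t<21-0); WM=21
i=17 t=31 v=2: → [31,42),[30,41),[29,40),[28,39),[27,38),[26,37),[25,36),[24,35),[23,34),[22,33),[21,32); WM=29; [11,22) fires=4 [12,23) fires=5 [13,24) fires=6 [14,25) fires=6 [15,26) fires=5 [16,27) fires=5 [17,28) fires=5 [18,29) fires=5
i=18 t=28 v=1: DROP (t<29-0); WM=29
i=19 t=25 v=7: DROP (t<29-0); WM=29
i=20 t=27 v=3: DROP (t<29-0); WM=29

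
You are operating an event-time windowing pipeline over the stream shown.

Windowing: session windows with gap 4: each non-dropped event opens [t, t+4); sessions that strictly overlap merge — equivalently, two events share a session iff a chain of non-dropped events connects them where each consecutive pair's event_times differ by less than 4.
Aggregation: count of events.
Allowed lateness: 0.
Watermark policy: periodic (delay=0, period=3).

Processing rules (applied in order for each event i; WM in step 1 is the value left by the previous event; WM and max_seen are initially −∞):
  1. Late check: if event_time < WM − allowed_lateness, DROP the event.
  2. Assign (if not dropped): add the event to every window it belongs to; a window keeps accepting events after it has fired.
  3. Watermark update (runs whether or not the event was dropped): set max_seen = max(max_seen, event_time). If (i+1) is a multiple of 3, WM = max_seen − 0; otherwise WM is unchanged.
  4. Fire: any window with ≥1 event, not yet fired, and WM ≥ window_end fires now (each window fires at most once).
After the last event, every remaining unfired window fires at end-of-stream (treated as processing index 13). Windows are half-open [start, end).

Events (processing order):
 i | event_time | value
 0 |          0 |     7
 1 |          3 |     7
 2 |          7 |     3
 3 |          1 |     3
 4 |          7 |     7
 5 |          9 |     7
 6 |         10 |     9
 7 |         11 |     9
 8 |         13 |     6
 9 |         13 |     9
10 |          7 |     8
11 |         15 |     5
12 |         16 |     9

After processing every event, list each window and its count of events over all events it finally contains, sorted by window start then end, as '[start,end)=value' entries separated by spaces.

i=0 t=0 v=7: → [0,4); WM=−∞
i=1 t=3 v=7: → [0,7); WM=−∞
i=2 t=7 v=3: → [7,11); WM=7
i=3 t=1 v=3: DROP (t<7-0); WM=7
i=4 t=7 v=7: → [7,11); WM=7
i=5 t=9 v=7: → [7,13); WM=9
i=6 t=10 v=9: → [7,14); WM=9
i=7 t=11 v=9: → [7,15); WM=9
i=8 t=13 v=6: → [7,17); WM=13
i=9 t=13 v=9: → [7,17); WM=13
i=10 t=7 v=8: DROP (t<13-0); WM=13
i=11 t=15 v=5: → [7,19); WM=15
i=12 t=16 v=9: → [7,20); WM=15

[0,7)=2 [7,20)=9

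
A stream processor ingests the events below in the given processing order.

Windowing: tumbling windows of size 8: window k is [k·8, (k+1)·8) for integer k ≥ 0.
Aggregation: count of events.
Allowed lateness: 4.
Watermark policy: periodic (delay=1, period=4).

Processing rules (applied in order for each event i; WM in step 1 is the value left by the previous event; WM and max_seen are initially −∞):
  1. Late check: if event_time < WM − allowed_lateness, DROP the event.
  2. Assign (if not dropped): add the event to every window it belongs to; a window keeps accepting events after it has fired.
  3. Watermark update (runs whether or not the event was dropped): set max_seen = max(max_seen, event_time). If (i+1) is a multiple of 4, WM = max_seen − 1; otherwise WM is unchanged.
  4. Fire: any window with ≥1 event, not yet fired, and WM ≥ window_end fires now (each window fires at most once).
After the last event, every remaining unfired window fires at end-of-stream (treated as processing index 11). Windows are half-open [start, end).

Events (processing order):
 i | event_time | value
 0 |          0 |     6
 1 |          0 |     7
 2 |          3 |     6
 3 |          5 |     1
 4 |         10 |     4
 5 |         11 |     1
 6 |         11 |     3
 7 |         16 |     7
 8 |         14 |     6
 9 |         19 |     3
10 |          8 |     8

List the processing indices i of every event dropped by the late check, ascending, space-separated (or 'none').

i=0 t=0 v=6: → [0,8); WM=−∞
i=1 t=0 v=7: → [0,8); WM=−∞
i=2 t=3 v=6: → [0,8); WM=−∞
i=3 t=5 v=1: → [0,8); WM=4
i=4 t=10 v=4: → [8,16); WM=4
i=5 t=11 v=1: → [8,16); WM=4
i=6 t=11 v=3: → [8,16); WM=4
i=7 t=16 v=7: → [16,24); WM=15; [0,8) fires=4
i=8 t=14 v=6: → [8,16); WM=15
i=9 t=19 v=3: → [16,24); WM=15
i=10 t=8 v=8: DROP (t<15-4); WM=15

10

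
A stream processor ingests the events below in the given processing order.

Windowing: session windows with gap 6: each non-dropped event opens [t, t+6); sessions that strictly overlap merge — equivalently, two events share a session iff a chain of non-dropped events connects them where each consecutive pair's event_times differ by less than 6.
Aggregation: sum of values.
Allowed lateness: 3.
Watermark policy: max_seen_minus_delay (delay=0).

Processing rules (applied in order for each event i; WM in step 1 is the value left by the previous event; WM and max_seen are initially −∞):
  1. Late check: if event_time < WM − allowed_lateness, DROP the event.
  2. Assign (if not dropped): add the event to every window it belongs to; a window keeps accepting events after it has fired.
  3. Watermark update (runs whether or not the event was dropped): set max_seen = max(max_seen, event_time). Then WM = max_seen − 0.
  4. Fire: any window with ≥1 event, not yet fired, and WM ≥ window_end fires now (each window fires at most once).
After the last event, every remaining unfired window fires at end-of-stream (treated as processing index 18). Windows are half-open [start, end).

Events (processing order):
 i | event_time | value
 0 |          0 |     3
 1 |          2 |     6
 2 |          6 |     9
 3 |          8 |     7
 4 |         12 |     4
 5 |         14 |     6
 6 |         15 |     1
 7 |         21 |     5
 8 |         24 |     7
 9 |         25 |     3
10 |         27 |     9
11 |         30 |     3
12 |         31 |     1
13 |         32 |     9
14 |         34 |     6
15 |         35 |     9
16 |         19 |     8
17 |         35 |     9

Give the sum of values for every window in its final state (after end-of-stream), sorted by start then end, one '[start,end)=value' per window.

[0,21)=36 [21,41)=61

i=0 t=0 v=3: → [0,6); WM=0
i=1 t=2 v=6: → [0,8); WM=2
i=2 t=6 v=9: → [0,12); WM=6
i=3 t=8 v=7: → [0,14); WM=8
i=4 t=12 v=4: → [0,18); WM=12
i=5 t=14 v=6: → [0,20); WM=14
i=6 t=15 v=1: → [0,21); WM=15
i=7 t=21 v=5: → [21,27); WM=21
i=8 t=24 v=7: → [21,30); WM=24
i=9 t=25 v=3: → [21,31); WM=25
i=10 t=27 v=9: → [21,33); WM=27
i=11 t=30 v=3: → [21,36); WM=30
i=12 t=31 v=1: → [21,37); WM=31
i=13 t=32 v=9: → [21,38); WM=32
i=14 t=34 v=6: → [21,40); WM=34
i=15 t=35 v=9: → [21,41); WM=35
i=16 t=19 v=8: DROP (t<35-3); WM=35
i=17 t=35 v=9: → [21,41); WM=35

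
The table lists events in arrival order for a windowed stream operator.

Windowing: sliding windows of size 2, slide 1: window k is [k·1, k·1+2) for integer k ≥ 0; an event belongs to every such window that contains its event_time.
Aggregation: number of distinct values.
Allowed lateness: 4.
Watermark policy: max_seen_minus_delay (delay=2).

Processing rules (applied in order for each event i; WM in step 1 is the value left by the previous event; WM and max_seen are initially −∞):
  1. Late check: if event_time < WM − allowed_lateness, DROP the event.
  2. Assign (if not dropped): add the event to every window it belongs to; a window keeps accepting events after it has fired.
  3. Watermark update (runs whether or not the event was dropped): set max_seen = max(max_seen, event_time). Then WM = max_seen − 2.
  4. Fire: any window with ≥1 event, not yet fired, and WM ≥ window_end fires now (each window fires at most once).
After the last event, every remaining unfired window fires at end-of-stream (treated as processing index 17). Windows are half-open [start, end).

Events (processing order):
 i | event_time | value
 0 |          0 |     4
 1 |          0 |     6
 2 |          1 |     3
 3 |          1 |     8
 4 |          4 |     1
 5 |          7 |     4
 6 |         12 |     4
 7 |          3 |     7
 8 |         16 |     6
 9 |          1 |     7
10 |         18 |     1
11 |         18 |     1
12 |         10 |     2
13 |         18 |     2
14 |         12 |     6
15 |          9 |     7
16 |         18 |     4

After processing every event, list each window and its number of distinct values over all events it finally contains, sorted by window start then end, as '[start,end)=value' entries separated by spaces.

[0,2)=4 [1,3)=2 [3,5)=1 [4,6)=1 [6,8)=1 [7,9)=1 [11,13)=2 [12,14)=2 [15,17)=1 [16,18)=1 [17,19)=3 [18,20)=3

i=0 t=0 v=4: → [0,2); WM=-2
i=1 t=0 v=6: → [0,2); WM=-2
i=2 t=1 v=3: → [1,3),[0,2); WM=-1
i=3 t=1 v=8: → [1,3),[0,2); WM=-1
i=4 t=4 v=1: → [4,6),[3,5); WM=2; [0,2) fires=4
i=5 t=7 v=4: → [7,9),[6,8); WM=5; [1,3) fires=2 [3,5) fires=1
i=6 t=12 v=4: → [12,14),[11,13); WM=10; [4,6) fires=1 [6,8) fires=1 [7,9) fires=1
i=7 t=3 v=7: DROP (t<10-4); WM=10
i=8 t=16 v=6: → [16,18),[15,17); WM=14; [11,13) fires=1 [12,14) fires=1
i=9 t=1 v=7: DROP (t<14-4); WM=14
i=10 t=18 v=1: → [18,20),[17,19); WM=16
i=11 t=18 v=1: → [18,20),[17,19); WM=16
i=12 t=10 v=2: DROP (t<16-4); WM=16
i=13 t=18 v=2: → [18,20),[17,19); WM=16
i=14 t=12 v=6: → [12,14),[11,13); WM=16
i=15 t=9 v=7: DROP (t<16-4); WM=16
i=16 t=18 v=4: → [18,20),[17,19); WM=16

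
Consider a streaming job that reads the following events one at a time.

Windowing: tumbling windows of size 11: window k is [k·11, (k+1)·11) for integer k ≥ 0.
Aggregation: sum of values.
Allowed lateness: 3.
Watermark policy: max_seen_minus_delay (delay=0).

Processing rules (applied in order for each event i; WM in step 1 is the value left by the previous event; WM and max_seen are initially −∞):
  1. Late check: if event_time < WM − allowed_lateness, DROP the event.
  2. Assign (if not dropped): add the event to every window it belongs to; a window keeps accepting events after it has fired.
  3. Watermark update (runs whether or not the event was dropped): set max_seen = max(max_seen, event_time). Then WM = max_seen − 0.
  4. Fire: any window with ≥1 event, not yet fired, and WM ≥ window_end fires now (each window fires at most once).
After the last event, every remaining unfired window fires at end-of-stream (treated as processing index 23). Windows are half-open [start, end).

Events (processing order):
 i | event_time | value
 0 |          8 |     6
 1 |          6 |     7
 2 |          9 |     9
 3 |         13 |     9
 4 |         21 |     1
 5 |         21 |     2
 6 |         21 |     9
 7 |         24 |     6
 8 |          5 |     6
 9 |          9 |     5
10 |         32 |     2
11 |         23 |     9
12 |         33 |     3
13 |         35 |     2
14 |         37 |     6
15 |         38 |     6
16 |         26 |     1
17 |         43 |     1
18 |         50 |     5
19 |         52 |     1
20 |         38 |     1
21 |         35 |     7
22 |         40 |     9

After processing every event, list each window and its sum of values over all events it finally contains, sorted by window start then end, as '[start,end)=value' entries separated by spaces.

[0,11)=22 [11,22)=21 [22,33)=8 [33,44)=18 [44,55)=6

i=0 t=8 v=6: → [0,11); WM=8
i=1 t=6 v=7: → [0,11); WM=8
i=2 t=9 v=9: → [0,11); WM=9
i=3 t=13 v=9: → [11,22); WM=13; [0,11) fires=22
i=4 t=21 v=1: → [11,22); WM=21
i=5 t=21 v=2: → [11,22); WM=21
i=6 t=21 v=9: → [11,22); WM=21
i=7 t=24 v=6: → [22,33); WM=24; [11,22) fires=21
i=8 t=5 v=6: DROP (t<24-3); WM=24
i=9 t=9 v=5: DROP (t<24-3); WM=24
i=10 t=32 v=2: → [22,33); WM=32
i=11 t=23 v=9: DROP (t<32-3); WM=32
i=12 t=33 v=3: → [33,44); WM=33; [22,33) fires=8
i=13 t=35 v=2: → [33,44); WM=35
i=14 t=37 v=6: → [33,44); WM=37
i=15 t=38 v=6: → [33,44); WM=38
i=16 t=26 v=1: DROP (t<38-3); WM=38
i=17 t=43 v=1: → [33,44); WM=43
i=18 t=50 v=5: → [44,55); WM=50; [33,44) fires=18
i=19 t=52 v=1: → [44,55); WM=52
i=20 t=38 v=1: DROP (t<52-3); WM=52
i=21 t=35 v=7: DROP (t<52-3); WM=52
i=22 t=40 v=9: DROP (t<52-3); WM=52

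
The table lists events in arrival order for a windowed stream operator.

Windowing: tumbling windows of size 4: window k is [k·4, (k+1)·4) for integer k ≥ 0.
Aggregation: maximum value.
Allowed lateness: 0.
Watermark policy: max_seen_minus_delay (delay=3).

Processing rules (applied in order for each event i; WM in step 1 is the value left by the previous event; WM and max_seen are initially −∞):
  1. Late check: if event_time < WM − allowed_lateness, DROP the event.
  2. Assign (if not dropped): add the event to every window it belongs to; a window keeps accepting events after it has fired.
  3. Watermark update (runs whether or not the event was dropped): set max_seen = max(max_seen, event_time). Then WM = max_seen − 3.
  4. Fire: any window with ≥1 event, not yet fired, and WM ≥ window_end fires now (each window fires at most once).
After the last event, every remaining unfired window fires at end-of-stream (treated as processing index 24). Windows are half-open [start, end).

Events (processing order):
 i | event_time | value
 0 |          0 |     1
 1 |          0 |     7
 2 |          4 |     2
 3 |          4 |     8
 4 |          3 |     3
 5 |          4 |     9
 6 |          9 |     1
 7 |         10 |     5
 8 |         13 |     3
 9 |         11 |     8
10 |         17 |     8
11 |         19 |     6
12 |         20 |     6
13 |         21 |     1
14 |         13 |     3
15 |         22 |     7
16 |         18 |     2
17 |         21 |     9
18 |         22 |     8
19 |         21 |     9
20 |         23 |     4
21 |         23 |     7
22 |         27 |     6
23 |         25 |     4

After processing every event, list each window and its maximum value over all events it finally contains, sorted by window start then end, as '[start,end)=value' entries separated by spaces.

[0,4)=7 [4,8)=9 [8,12)=8 [12,16)=3 [16,20)=8 [20,24)=9 [24,28)=6

i=0 t=0 v=1: → [0,4); WM=-3
i=1 t=0 v=7: → [0,4); WM=-3
i=2 t=4 v=2: → [4,8); WM=1
i=3 t=4 v=8: → [4,8); WM=1
i=4 t=3 v=3: → [0,4); WM=1
i=5 t=4 v=9: → [4,8); WM=1
i=6 t=9 v=1: → [8,12); WM=6; [0,4) fires=7
i=7 t=10 v=5: → [8,12); WM=7
i=8 t=13 v=3: → [12,16); WM=10; [4,8) fires=9
i=9 t=11 v=8: → [8,12); WM=10
i=10 t=17 v=8: → [16,20); WM=14; [8,12) fires=8
i=11 t=19 v=6: → [16,20); WM=16; [12,16) fires=3
i=12 t=20 v=6: → [20,24); WM=17
i=13 t=21 v=1: → [20,24); WM=18
i=14 t=13 v=3: DROP (t<18-0); WM=18
i=15 t=22 v=7: → [20,24); WM=19
i=16 t=18 v=2: DROP (t<19-0); WM=19
i=17 t=21 v=9: → [20,24); WM=19
i=18 t=22 v=8: → [20,24); WM=19
i=19 t=21 v=9: → [20,24); WM=19
i=20 t=23 v=4: → [20,24); WM=20; [16,20) fires=8
i=21 t=23 v=7: → [20,24); WM=20
i=22 t=27 v=6: → [24,28); WM=24; [20,24) fires=9
i=23 t=25 v=4: → [24,28); WM=24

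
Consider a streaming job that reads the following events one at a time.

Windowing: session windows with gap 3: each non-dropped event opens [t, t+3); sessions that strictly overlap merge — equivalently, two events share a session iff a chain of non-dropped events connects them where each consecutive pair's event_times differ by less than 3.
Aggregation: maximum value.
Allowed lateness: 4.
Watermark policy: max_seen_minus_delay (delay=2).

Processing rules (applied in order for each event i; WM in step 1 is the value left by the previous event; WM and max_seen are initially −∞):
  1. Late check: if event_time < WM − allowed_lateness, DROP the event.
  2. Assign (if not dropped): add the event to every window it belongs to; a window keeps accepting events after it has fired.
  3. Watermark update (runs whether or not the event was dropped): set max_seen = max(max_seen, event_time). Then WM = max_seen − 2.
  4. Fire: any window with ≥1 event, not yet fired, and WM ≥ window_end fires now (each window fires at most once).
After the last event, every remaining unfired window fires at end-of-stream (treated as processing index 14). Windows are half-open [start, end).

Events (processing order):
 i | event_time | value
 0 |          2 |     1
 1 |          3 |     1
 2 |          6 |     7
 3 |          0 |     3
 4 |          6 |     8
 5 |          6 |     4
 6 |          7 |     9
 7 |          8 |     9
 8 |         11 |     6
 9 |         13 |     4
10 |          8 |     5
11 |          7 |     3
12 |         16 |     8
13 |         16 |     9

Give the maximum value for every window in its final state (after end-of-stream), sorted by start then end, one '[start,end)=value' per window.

i=0 t=2 v=1: → [2,5); WM=0
i=1 t=3 v=1: → [2,6); WM=1
i=2 t=6 v=7: → [6,9); WM=4
i=3 t=0 v=3: → [0,6); WM=4
i=4 t=6 v=8: → [6,9); WM=4
i=5 t=6 v=4: → [6,9); WM=4
i=6 t=7 v=9: → [6,10); WM=5
i=7 t=8 v=9: → [6,11); WM=6
i=8 t=11 v=6: → [11,14); WM=9
i=9 t=13 v=4: → [11,16); WM=11
i=10 t=8 v=5: → [6,11); WM=11
i=11 t=7 v=3: → [6,11); WM=11
i=12 t=16 v=8: → [16,19); WM=14
i=13 t=16 v=9: → [16,19); WM=14

[0,6)=3 [6,11)=9 [11,16)=6 [16,19)=9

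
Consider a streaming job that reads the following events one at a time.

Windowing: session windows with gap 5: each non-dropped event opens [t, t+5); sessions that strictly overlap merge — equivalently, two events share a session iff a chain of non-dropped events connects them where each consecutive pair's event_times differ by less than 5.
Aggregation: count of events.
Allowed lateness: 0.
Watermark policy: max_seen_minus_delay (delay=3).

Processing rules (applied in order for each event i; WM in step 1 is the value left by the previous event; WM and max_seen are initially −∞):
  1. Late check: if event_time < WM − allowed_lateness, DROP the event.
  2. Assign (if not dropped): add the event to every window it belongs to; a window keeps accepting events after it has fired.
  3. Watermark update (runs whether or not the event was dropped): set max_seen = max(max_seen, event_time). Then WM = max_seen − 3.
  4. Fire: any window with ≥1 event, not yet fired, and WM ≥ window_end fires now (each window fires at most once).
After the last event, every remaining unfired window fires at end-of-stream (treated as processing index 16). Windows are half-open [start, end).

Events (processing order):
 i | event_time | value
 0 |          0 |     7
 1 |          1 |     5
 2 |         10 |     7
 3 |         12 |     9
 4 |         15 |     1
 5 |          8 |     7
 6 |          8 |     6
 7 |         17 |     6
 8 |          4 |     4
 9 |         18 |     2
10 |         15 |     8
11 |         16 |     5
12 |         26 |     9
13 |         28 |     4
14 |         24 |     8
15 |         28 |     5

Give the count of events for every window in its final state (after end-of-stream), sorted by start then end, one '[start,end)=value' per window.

i=0 t=0 v=7: → [0,5); WM=-3
i=1 t=1 v=5: → [0,6); WM=-2
i=2 t=10 v=7: → [10,15); WM=7
i=3 t=12 v=9: → [10,17); WM=9
i=4 t=15 v=1: → [10,20); WM=12
i=5 t=8 v=7: DROP (t<12-0); WM=12
i=6 t=8 v=6: DROP (t<12-0); WM=12
i=7 t=17 v=6: → [10,22); WM=14
i=8 t=4 v=4: DROP (t<14-0); WM=14
i=9 t=18 v=2: → [10,23); WM=15
i=10 t=15 v=8: → [10,23); WM=15
i=11 t=16 v=5: → [10,23); WM=15
i=12 t=26 v=9: → [26,31); WM=23
i=13 t=28 v=4: → [26,33); WM=25
i=14 t=24 v=8: DROP (t<25-0); WM=25
i=15 t=28 v=5: → [26,33); WM=25

[0,6)=2 [10,23)=7 [26,33)=3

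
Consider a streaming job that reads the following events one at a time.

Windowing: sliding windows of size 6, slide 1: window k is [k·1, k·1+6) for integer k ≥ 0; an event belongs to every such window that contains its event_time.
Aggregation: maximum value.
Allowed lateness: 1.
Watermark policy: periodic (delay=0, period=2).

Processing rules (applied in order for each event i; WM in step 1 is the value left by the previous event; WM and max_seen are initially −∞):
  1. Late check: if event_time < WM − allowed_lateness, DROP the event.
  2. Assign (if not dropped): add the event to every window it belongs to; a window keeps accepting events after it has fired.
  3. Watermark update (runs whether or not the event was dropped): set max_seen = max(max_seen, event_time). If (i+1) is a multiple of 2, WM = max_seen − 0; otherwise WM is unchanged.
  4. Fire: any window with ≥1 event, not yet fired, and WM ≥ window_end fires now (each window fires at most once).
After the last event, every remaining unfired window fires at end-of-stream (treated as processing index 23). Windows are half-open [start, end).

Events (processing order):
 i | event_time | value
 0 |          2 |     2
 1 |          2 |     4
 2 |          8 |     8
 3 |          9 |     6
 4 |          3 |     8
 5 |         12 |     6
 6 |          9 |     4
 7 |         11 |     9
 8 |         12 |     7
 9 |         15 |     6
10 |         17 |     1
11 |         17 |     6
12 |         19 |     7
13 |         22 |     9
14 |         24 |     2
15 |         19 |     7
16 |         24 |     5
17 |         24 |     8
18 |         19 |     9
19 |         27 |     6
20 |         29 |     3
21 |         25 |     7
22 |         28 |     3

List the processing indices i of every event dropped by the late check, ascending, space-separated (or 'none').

4 6 15 18 21

i=0 t=2 v=2: → [2,8),[1,7),[0,6); WM=−∞
i=1 t=2 v=4: → [2,8),[1,7),[0,6); WM=2
i=2 t=8 v=8: → [8,14),[7,13),[6,12),[5,11),[4,10),[3,9); WM=2
i=3 t=9 v=6: → [9,15),[8,14),[7,13),[6,12),[5,11),[4,10); WM=9; [0,6) fires=4 [1,7) fires=4 [2,8) fires=4 [3,9) fires=8
i=4 t=3 v=8: DROP (t<9-1); WM=9
i=5 t=12 v=6: → [12,18),[11,17),[10,16),[9,15),[8,14),[7,13); WM=12; [4,10) fires=8 [5,11) fires=8 [6,12) fires=8
i=6 t=9 v=4: DROP (t<12-1); WM=12
i=7 t=11 v=9: → [11,17),[10,16),[9,15),[8,14),[7,13),[6,12); WM=12
i=8 t=12 v=7: → [12,18),[11,17),[10,16),[9,15),[8,14),[7,13); WM=12
i=9 t=15 v=6: → [15,21),[14,20),[13,19),[12,18),[11,17),[10,16); WM=15; [7,13) fires=9 [8,14) fires=9 [9,15) fires=9
i=10 t=17 v=1: → [17,23),[16,22),[15,21),[14,20),[13,19),[12,18); WM=15
i=11 t=17 v=6: → [17,23),[16,22),[15,21),[14,20),[13,19),[12,18); WM=17; [10,16) fires=9 [11,17) fires=9
i=12 t=19 v=7: → [19,25),[18,24),[17,23),[16,22),[15,21),[14,20); WM=17
i=13 t=22 v=9: → [22,28),[21,27),[20,26),[19,25),[18,24),[17,23); WM=22; [12,18) fires=7 [13,19) fires=6 [14,20) fires=7 [15,21) fires=7 [16,22) fires=7
i=14 t=24 v=2: → [24,30),[23,29),[22,28),[21,27),[20,26),[19,25); WM=22
i=15 t=19 v=7: DROP (t<22-1); WM=24; [17,23) fires=9 [18,24) fires=9
i=16 t=24 v=5: → [24,30),[23,29),[22,28),[21,27),[20,26),[19,25); WM=24
i=17 t=24 v=8: → [24,30),[23,29),[22,28),[21,27),[20,26),[19,25); WM=24
i=18 t=19 v=9: DROP (t<24-1); WM=24
i=19 t=27 v=6: → [27,33),[26,32),[25,31),[24,30),[23,29),[22,28); WM=27; [19,25) fires=9 [20,26) fires=9 [21,27) fires=9
i=20 t=29 v=3: → [29,35),[28,34),[27,33),[26,32),[25,31),[24,30); WM=27
i=21 t=25 v=7: DROP (t<27-1); WM=29; [22,28) fires=9 [23,29) fires=8
i=22 t=28 v=3: → [28,34),[27,33),[26,32),[25,31),[24,30),[23,29); WM=29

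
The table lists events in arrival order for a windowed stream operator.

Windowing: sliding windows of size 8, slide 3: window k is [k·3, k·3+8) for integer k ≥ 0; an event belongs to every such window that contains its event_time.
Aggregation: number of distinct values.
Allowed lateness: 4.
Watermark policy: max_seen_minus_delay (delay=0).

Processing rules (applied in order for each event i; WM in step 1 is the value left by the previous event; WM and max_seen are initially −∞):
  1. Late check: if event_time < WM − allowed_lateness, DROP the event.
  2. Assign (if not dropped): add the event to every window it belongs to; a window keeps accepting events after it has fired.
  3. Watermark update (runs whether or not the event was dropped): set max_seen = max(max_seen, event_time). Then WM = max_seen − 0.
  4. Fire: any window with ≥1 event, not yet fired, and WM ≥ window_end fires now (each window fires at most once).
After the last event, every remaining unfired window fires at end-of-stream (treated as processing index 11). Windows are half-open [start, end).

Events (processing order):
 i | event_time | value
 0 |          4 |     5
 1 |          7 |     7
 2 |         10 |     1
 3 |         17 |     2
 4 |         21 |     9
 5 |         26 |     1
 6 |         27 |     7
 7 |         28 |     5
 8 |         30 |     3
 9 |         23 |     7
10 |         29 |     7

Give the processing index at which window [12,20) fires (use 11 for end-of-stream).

i=0 t=4 v=5: → [3,11),[0,8); WM=4
i=1 t=7 v=7: → [6,14),[3,11),[0,8); WM=7
i=2 t=10 v=1: → [9,17),[6,14),[3,11); WM=10; [0,8) fires=2
i=3 t=17 v=2: → [15,23),[12,20); WM=17; [3,11) fires=3 [6,14) fires=2 [9,17) fires=1
i=4 t=21 v=9: → [21,29),[18,26),[15,23); WM=21; [12,20) fires=1
i=5 t=26 v=1: → [24,32),[21,29); WM=26; [15,23) fires=2 [18,26) fires=1
i=6 t=27 v=7: → [27,35),[24,32),[21,29); WM=27
i=7 t=28 v=5: → [27,35),[24,32),[21,29); WM=28
i=8 t=30 v=3: → [30,38),[27,35),[24,32); WM=30; [21,29) fires=4
i=9 t=23 v=7: DROP (t<30-4); WM=30
i=10 t=29 v=7: → [27,35),[24,32); WM=30

4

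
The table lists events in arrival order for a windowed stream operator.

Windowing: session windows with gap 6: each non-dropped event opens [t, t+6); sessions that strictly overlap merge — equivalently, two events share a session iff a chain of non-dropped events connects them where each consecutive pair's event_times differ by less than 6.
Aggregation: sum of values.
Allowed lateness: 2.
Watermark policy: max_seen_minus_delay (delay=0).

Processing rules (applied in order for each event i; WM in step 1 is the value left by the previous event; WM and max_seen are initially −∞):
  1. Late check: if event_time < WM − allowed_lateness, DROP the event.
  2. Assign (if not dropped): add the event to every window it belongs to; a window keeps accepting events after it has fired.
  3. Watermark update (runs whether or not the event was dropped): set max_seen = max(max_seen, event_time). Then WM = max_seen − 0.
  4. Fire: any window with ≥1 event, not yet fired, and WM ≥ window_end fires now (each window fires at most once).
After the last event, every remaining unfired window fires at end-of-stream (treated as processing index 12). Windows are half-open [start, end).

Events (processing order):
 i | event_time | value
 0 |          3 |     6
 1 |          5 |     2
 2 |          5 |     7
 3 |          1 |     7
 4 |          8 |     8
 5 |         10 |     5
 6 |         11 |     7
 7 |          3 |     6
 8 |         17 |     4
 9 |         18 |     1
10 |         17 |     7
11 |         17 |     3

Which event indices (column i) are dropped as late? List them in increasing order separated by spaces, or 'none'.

3 7

i=0 t=3 v=6: → [3,9); WM=3
i=1 t=5 v=2: → [3,11); WM=5
i=2 t=5 v=7: → [3,11); WM=5
i=3 t=1 v=7: DROP (t<5-2); WM=5
i=4 t=8 v=8: → [3,14); WM=8
i=5 t=10 v=5: → [3,16); WM=10
i=6 t=11 v=7: → [3,17); WM=11
i=7 t=3 v=6: DROP (t<11-2); WM=11
i=8 t=17 v=4: → [17,23); WM=17
i=9 t=18 v=1: → [17,24); WM=18
i=10 t=17 v=7: → [17,24); WM=18
i=11 t=17 v=3: → [17,24); WM=18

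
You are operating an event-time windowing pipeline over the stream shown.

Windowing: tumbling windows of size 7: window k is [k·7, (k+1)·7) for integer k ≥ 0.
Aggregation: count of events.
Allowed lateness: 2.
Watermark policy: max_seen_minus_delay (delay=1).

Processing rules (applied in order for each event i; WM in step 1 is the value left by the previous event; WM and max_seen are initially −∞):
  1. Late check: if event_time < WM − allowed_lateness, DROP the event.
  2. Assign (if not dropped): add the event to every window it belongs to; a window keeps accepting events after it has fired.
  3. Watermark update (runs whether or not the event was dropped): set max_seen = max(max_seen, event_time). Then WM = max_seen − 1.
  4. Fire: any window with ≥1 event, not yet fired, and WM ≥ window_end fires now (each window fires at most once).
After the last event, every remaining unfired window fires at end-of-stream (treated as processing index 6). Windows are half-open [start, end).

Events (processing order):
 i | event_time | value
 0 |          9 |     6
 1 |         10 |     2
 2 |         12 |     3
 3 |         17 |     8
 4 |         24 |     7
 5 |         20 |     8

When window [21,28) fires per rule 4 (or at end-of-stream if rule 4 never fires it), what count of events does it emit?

1

i=0 t=9 v=6: → [7,14); WM=8
i=1 t=10 v=2: → [7,14); WM=9
i=2 t=12 v=3: → [7,14); WM=11
i=3 t=17 v=8: → [14,21); WM=16; [7,14) fires=3
i=4 t=24 v=7: → [21,28); WM=23; [14,21) fires=1
i=5 t=20 v=8: DROP (t<23-2); WM=23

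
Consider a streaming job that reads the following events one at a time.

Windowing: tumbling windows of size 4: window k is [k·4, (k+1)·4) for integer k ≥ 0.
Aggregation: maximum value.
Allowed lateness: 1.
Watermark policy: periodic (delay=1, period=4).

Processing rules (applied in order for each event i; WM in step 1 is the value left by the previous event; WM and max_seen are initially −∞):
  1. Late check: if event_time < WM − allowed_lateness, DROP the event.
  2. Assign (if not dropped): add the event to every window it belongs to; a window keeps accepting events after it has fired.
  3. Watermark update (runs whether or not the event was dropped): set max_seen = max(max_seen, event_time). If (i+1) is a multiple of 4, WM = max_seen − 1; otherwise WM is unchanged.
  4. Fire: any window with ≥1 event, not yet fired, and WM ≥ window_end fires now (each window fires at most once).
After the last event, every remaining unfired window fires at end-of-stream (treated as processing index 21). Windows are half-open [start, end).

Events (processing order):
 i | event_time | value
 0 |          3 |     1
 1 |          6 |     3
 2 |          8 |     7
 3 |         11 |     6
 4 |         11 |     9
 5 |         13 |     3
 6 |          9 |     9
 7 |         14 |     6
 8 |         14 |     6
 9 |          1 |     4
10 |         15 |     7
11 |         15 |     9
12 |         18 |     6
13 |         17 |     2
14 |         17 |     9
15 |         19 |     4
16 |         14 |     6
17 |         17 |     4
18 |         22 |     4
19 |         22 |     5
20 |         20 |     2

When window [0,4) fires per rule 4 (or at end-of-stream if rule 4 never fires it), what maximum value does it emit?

1

i=0 t=3 v=1: → [0,4); WM=−∞
i=1 t=6 v=3: → [4,8); WM=−∞
i=2 t=8 v=7: → [8,12); WM=−∞
i=3 t=11 v=6: → [8,12); WM=10; [0,4) fires=1 [4,8) fires=3
i=4 t=11 v=9: → [8,12); WM=10
i=5 t=13 v=3: → [12,16); WM=10
i=6 t=9 v=9: → [8,12); WM=10
i=7 t=14 v=6: → [12,16); WM=13; [8,12) fires=9
i=8 t=14 v=6: → [12,16); WM=13
i=9 t=1 v=4: DROP (t<13-1); WM=13
i=10 t=15 v=7: → [12,16); WM=13
i=11 t=15 v=9: → [12,16); WM=14
i=12 t=18 v=6: → [16,20); WM=14
i=13 t=17 v=2: → [16,20); WM=14
i=14 t=17 v=9: → [16,20); WM=14
i=15 t=19 v=4: → [16,20); WM=18; [12,16) fires=9
i=16 t=14 v=6: DROP (t<18-1); WM=18
i=17 t=17 v=4: → [16,20); WM=18
i=18 t=22 v=4: → [20,24); WM=18
i=19 t=22 v=5: → [20,24); WM=21; [16,20) fires=9
i=20 t=20 v=2: → [20,24); WM=21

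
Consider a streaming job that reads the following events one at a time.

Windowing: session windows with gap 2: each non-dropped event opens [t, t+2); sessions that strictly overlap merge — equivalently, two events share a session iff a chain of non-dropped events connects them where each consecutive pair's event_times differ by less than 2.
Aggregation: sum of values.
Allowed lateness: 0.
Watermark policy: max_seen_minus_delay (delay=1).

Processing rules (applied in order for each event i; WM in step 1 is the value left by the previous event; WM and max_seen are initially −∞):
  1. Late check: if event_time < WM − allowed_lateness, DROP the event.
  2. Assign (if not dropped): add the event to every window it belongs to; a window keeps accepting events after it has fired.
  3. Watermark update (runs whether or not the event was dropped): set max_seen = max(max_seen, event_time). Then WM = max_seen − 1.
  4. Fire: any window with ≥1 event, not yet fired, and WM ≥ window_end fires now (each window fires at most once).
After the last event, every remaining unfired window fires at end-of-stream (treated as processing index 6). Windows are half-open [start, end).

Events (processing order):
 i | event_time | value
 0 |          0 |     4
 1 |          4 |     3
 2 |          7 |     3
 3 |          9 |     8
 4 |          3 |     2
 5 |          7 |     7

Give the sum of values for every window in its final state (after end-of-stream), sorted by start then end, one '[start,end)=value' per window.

[0,2)=4 [4,6)=3 [7,9)=3 [9,11)=8

i=0 t=0 v=4: → [0,2); WM=-1
i=1 t=4 v=3: → [4,6); WM=3
i=2 t=7 v=3: → [7,9); WM=6
i=3 t=9 v=8: → [9,11); WM=8
i=4 t=3 v=2: DROP (t<8-0); WM=8
i=5 t=7 v=7: DROP (t<8-0); WM=8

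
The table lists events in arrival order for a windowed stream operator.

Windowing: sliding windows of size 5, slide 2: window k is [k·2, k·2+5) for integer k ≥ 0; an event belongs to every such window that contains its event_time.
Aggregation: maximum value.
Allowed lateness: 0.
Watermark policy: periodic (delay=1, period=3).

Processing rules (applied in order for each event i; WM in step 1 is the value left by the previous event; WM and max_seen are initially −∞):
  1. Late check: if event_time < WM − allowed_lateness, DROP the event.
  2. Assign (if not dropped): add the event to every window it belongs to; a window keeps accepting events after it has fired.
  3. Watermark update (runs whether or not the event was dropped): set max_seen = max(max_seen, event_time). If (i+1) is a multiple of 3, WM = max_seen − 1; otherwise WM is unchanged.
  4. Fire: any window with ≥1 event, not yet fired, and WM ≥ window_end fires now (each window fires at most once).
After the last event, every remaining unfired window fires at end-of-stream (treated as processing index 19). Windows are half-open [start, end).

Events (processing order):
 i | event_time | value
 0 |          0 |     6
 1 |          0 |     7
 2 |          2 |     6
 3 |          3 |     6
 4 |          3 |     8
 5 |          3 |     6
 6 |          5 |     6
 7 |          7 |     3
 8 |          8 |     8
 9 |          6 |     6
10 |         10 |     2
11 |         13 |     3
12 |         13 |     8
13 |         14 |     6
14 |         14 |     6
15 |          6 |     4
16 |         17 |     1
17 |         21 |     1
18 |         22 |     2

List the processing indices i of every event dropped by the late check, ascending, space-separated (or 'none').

i=0 t=0 v=6: → [0,5); WM=−∞
i=1 t=0 v=7: → [0,5); WM=−∞
i=2 t=2 v=6: → [2,7),[0,5); WM=1
i=3 t=3 v=6: → [2,7),[0,5); WM=1
i=4 t=3 v=8: → [2,7),[0,5); WM=1
i=5 t=3 v=6: → [2,7),[0,5); WM=2
i=6 t=5 v=6: → [4,9),[2,7); WM=2
i=7 t=7 v=3: → [6,11),[4,9); WM=2
i=8 t=8 v=8: → [8,13),[6,11),[4,9); WM=7; [0,5) fires=8 [2,7) fires=8
i=9 t=6 v=6: DROP (t<7-0); WM=7
i=10 t=10 v=2: → [10,15),[8,13),[6,11); WM=7
i=11 t=13 v=3: → [12,17),[10,15); WM=12; [4,9) fires=8 [6,11) fires=8
i=12 t=13 v=8: → [12,17),[10,15); WM=12
i=13 t=14 v=6: → [14,19),[12,17),[10,15); WM=12
i=14 t=14 v=6: → [14,19),[12,17),[10,15); WM=13; [8,13) fires=8
i=15 t=6 v=4: DROP (t<13-0); WM=13
i=16 t=17 v=1: → [16,21),[14,19); WM=13
i=17 t=21 v=1: → [20,25),[18,23); WM=20; [10,15) fires=8 [12,17) fires=8 [14,19) fires=6
i=18 t=22 v=2: → [22,27),[20,25),[18,23); WM=20

9 15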